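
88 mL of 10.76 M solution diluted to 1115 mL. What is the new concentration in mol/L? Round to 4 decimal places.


Dilution: M1*V1 = M2*V2, solve for M2.
M2 = M1*V1 / V2
M2 = 10.76 * 88 / 1115
M2 = 946.88 / 1115
M2 = 0.84921973 mol/L, rounded to 4 dp:

0.8492 mol/L


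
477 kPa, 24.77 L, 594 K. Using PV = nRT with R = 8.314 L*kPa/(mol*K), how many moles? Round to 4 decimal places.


PV = nRT, solve for n = PV / (RT).
PV = 477 * 24.77 = 11815.29
RT = 8.314 * 594 = 4938.516
n = 11815.29 / 4938.516
n = 2.39247782 mol, rounded to 4 dp:

2.3925 mol


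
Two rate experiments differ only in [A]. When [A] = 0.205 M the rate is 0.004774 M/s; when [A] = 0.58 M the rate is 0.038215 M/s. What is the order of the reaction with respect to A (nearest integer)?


Rate is proportional to [A]^n, so rate2/rate1 = ([A]2/[A]1)^n. Take logs to solve for n.
rate2/rate1 = 0.038215 / 0.004774 = 8.0048
[A]2/[A]1 = 0.58 / 0.205 = 2.8293
n = ln(8.0048) / ln(2.8293) = 2.0
Nearest integer order:

2


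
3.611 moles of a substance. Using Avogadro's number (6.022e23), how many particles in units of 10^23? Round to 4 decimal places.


N = n * NA, then divide by 1e23 for the requested units.
N / 1e23 = n * 6.022
N / 1e23 = 3.611 * 6.022
N / 1e23 = 21.745442, rounded to 4 dp:

21.7454


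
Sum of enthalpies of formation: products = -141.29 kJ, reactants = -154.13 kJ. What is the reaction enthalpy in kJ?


dH_rxn = sum(dH_f products) - sum(dH_f reactants)
dH_rxn = -141.29 - (-154.13)
dH_rxn = 12.84 kJ:

12.84 kJ


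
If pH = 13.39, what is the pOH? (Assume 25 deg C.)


At 25 deg C, pH + pOH = 14.
pOH = 14 - pH = 14 - 13.39
pOH = 0.61:

0.61


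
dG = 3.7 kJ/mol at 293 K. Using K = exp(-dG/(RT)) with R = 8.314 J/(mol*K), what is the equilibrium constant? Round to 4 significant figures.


dG is in kJ/mol; multiply by 1000 to match R in J/(mol*K).
RT = 8.314 * 293 = 2436.002 J/mol
exponent = -dG*1000 / (RT) = -(3.7*1000) / 2436.002 = -1.51888217
K = exp(-1.51888217)
K = 0.21895651, rounded to 4 significant figures:

0.2190


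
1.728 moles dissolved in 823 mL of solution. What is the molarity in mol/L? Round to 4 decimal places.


Convert volume to liters: V_L = V_mL / 1000.
V_L = 823 / 1000 = 0.823 L
M = n / V_L = 1.728 / 0.823
M = 2.09963548 mol/L, rounded to 4 dp:

2.0996 mol/L


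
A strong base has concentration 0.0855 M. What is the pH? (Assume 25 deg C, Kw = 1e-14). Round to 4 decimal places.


A strong base dissociates completely, so [OH-] equals the given concentration.
pOH = -log10([OH-]) = -log10(0.0855) = 1.068034
pH = 14 - pOH = 14 - 1.068034
pH = 12.931966, rounded to 4 dp:

12.9320


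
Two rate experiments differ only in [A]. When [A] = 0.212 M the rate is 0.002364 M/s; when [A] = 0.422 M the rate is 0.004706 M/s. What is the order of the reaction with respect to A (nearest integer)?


Rate is proportional to [A]^n, so rate2/rate1 = ([A]2/[A]1)^n. Take logs to solve for n.
rate2/rate1 = 0.004706 / 0.002364 = 1.9907
[A]2/[A]1 = 0.422 / 0.212 = 1.9906
n = ln(1.9907) / ln(1.9906) = 1.0
Nearest integer order:

1


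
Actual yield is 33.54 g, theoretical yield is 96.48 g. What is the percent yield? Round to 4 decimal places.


% yield = 100 * actual / theoretical
% yield = 100 * 33.54 / 96.48
% yield = 34.76368159 %, rounded to 4 dp:

34.7637 %


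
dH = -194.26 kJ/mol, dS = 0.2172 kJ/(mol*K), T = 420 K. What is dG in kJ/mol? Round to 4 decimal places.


Gibbs: dG = dH - T*dS (consistent units, dS already in kJ/(mol*K)).
T*dS = 420 * 0.2172 = 91.224
dG = -194.26 - (91.224)
dG = -285.484 kJ/mol, rounded to 4 dp:

-285.4840 kJ/mol


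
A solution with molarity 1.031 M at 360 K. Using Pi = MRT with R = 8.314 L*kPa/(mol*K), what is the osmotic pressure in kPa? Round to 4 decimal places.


Osmotic pressure (van't Hoff): Pi = M*R*T.
RT = 8.314 * 360 = 2993.04
Pi = 1.031 * 2993.04
Pi = 3085.82424 kPa, rounded to 4 dp:

3085.8242 kPa


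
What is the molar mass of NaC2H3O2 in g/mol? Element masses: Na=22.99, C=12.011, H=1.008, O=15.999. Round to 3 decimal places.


M = sum(count * atomic_mass) over atoms.
M = 1*22.99 + 2*12.011 + 3*1.008 + 2*15.999
M = 22.99 + 24.022 + 3.024 + 31.998
M = 82.034 g/mol, rounded to 3 dp:

82.034 g/mol


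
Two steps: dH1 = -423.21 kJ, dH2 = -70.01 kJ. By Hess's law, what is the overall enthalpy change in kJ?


Hess's law: enthalpy is a state function, so add the step enthalpies.
dH_total = dH1 + dH2 = -423.21 + (-70.01)
dH_total = -493.22 kJ:

-493.22 kJ


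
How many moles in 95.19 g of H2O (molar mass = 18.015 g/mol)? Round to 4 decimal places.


n = mass / M
n = 95.19 / 18.015
n = 5.28393006 mol, rounded to 4 dp:

5.2839 mol


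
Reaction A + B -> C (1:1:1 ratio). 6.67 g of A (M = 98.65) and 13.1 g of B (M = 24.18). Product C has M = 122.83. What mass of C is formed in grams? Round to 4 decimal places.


Find moles of each reactant; the smaller value is the limiting reagent in a 1:1:1 reaction, so moles_C equals moles of the limiter.
n_A = mass_A / M_A = 6.67 / 98.65 = 0.067613 mol
n_B = mass_B / M_B = 13.1 / 24.18 = 0.54177 mol
Limiting reagent: A (smaller), n_limiting = 0.067613 mol
mass_C = n_limiting * M_C = 0.067613 * 122.83
mass_C = 8.30490479 g, rounded to 4 dp:

8.3049 g


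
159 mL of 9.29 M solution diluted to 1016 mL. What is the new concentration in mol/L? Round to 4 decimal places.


Dilution: M1*V1 = M2*V2, solve for M2.
M2 = M1*V1 / V2
M2 = 9.29 * 159 / 1016
M2 = 1477.11 / 1016
M2 = 1.45384843 mol/L, rounded to 4 dp:

1.4538 mol/L


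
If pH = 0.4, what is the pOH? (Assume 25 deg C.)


At 25 deg C, pH + pOH = 14.
pOH = 14 - pH = 14 - 0.4
pOH = 13.6:

13.60


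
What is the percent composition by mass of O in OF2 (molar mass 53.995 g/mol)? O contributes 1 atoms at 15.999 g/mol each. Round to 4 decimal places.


pct = 100 * (n_elem * M_elem) / M_total
mass_contribution = 1 * 15.999 = 15.999 g/mol
pct = 100 * 15.999 / 53.995
pct = 29.63052134 %, rounded to 4 dp:

29.6305 %


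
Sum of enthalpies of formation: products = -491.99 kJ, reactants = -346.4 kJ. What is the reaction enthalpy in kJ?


dH_rxn = sum(dH_f products) - sum(dH_f reactants)
dH_rxn = -491.99 - (-346.4)
dH_rxn = -145.59 kJ:

-145.59 kJ


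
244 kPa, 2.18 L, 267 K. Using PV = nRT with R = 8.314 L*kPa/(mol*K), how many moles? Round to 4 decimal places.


PV = nRT, solve for n = PV / (RT).
PV = 244 * 2.18 = 531.92
RT = 8.314 * 267 = 2219.838
n = 531.92 / 2219.838
n = 0.23962109 mol, rounded to 4 dp:

0.2396 mol


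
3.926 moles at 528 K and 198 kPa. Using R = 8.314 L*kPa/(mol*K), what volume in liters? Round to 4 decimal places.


PV = nRT, solve for V = nRT / P.
nRT = 3.926 * 8.314 * 528 = 17234.3234
V = 17234.3234 / 198
V = 87.04203737 L, rounded to 4 dp:

87.0420 L


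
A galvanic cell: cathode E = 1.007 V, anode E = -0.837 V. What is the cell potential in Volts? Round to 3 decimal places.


Standard cell potential: E_cell = E_cathode - E_anode.
E_cell = 1.007 - (-0.837)
E_cell = 1.844 V, rounded to 3 dp:

1.844 V


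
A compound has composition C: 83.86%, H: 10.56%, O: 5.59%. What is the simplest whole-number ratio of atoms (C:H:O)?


Assume 100 g of compound, divide each mass% by atomic mass to get moles, then normalize by the smallest to get a raw atom ratio.
Moles per 100 g: C: 83.86/12.011 = 6.9819, H: 10.56/1.008 = 10.4762, O: 5.59/15.999 = 0.3494
Raw ratio (divide by min = 0.3494): C: 19.983, H: 29.984, O: 1.0
Multiply by 1 to clear fractions: C: 19.983 ~= 20, H: 29.984 ~= 30, O: 1.0 ~= 1
Reduce by GCD to get the simplest whole-number ratio:

20:30:1


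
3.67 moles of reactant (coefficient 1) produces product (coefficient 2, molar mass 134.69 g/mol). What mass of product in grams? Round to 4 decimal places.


Use the coefficient ratio to convert reactant moles to product moles, then multiply by the product's molar mass.
moles_P = moles_R * (coeff_P / coeff_R) = 3.67 * (2/1) = 7.34
mass_P = moles_P * M_P = 7.34 * 134.69
mass_P = 988.6246 g, rounded to 4 dp:

988.6246 g


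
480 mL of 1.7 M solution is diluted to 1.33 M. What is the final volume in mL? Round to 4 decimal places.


Dilution: M1*V1 = M2*V2, solve for V2.
V2 = M1*V1 / M2
V2 = 1.7 * 480 / 1.33
V2 = 816.0 / 1.33
V2 = 613.53383459 mL, rounded to 4 dp:

613.5338 mL


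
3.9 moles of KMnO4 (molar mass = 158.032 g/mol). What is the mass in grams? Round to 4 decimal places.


mass = n * M
mass = 3.9 * 158.032
mass = 616.3248 g, rounded to 4 dp:

616.3248 g


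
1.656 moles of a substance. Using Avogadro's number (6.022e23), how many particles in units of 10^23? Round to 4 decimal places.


N = n * NA, then divide by 1e23 for the requested units.
N / 1e23 = n * 6.022
N / 1e23 = 1.656 * 6.022
N / 1e23 = 9.972432, rounded to 4 dp:

9.9724


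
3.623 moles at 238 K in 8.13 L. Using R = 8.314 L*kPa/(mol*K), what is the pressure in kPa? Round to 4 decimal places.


PV = nRT, solve for P = nRT / V.
nRT = 3.623 * 8.314 * 238 = 7168.946
P = 7168.946 / 8.13
P = 881.78917589 kPa, rounded to 4 dp:

881.7892 kPa


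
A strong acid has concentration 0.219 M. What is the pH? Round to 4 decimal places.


A strong acid dissociates completely, so [H+] equals the given concentration.
pH = -log10([H+]) = -log10(0.219)
pH = 0.65955589, rounded to 4 dp:

0.6596


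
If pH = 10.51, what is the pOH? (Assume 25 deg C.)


At 25 deg C, pH + pOH = 14.
pOH = 14 - pH = 14 - 10.51
pOH = 3.49:

3.49


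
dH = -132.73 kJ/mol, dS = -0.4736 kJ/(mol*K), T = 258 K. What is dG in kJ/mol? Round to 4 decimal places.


Gibbs: dG = dH - T*dS (consistent units, dS already in kJ/(mol*K)).
T*dS = 258 * -0.4736 = -122.1888
dG = -132.73 - (-122.1888)
dG = -10.5412 kJ/mol, rounded to 4 dp:

-10.5412 kJ/mol


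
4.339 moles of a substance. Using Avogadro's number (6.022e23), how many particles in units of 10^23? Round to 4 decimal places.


N = n * NA, then divide by 1e23 for the requested units.
N / 1e23 = n * 6.022
N / 1e23 = 4.339 * 6.022
N / 1e23 = 26.129458, rounded to 4 dp:

26.1295


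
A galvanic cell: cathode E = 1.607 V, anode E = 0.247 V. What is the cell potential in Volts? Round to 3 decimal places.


Standard cell potential: E_cell = E_cathode - E_anode.
E_cell = 1.607 - (0.247)
E_cell = 1.36 V, rounded to 3 dp:

1.360 V


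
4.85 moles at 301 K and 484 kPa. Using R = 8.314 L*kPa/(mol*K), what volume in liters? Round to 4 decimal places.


PV = nRT, solve for V = nRT / P.
nRT = 4.85 * 8.314 * 301 = 12137.1929
V = 12137.1929 / 484
V = 25.07684483 L, rounded to 4 dp:

25.0768 L


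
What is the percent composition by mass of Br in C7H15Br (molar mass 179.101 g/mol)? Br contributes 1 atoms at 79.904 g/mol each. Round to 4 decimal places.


pct = 100 * (n_elem * M_elem) / M_total
mass_contribution = 1 * 79.904 = 79.904 g/mol
pct = 100 * 79.904 / 179.101
pct = 44.61393292 %, rounded to 4 dp:

44.6139 %


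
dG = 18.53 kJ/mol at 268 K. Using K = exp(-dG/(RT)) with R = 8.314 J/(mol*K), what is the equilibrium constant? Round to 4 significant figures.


dG is in kJ/mol; multiply by 1000 to match R in J/(mol*K).
RT = 8.314 * 268 = 2228.152 J/mol
exponent = -dG*1000 / (RT) = -(18.53*1000) / 2228.152 = -8.31630876
K = exp(-8.31630876)
K = 0.0002444967, rounded to 4 significant figures:

0.0002445


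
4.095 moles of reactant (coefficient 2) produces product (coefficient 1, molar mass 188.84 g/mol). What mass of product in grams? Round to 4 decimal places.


Use the coefficient ratio to convert reactant moles to product moles, then multiply by the product's molar mass.
moles_P = moles_R * (coeff_P / coeff_R) = 4.095 * (1/2) = 2.0475
mass_P = moles_P * M_P = 2.0475 * 188.84
mass_P = 386.6499 g, rounded to 4 dp:

386.6499 g


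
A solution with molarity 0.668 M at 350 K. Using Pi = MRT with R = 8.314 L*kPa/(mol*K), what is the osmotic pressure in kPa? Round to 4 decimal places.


Osmotic pressure (van't Hoff): Pi = M*R*T.
RT = 8.314 * 350 = 2909.9
Pi = 0.668 * 2909.9
Pi = 1943.8132 kPa, rounded to 4 dp:

1943.8132 kPa


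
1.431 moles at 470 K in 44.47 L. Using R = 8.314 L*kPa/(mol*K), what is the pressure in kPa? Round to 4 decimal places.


PV = nRT, solve for P = nRT / V.
nRT = 1.431 * 8.314 * 470 = 5591.747
P = 5591.747 / 44.47
P = 125.74200585 kPa, rounded to 4 dp:

125.7420 kPa


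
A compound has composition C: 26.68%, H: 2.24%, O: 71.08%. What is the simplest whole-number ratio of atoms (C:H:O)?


Assume 100 g of compound, divide each mass% by atomic mass to get moles, then normalize by the smallest to get a raw atom ratio.
Moles per 100 g: C: 26.68/12.011 = 2.2213, H: 2.24/1.008 = 2.2222, O: 71.08/15.999 = 4.4428
Raw ratio (divide by min = 2.2213): C: 1.0, H: 1.0, O: 2.0
Multiply by 1 to clear fractions: C: 1.0 ~= 1, H: 1.0 ~= 1, O: 2.0 ~= 2
Reduce by GCD to get the simplest whole-number ratio:

1:1:2


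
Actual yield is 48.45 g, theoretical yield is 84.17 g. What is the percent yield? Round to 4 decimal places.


% yield = 100 * actual / theoretical
% yield = 100 * 48.45 / 84.17
% yield = 57.56207675 %, rounded to 4 dp:

57.5621 %


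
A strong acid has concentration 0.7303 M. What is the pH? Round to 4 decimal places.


A strong acid dissociates completely, so [H+] equals the given concentration.
pH = -log10([H+]) = -log10(0.7303)
pH = 0.1364987, rounded to 4 dp:

0.1365


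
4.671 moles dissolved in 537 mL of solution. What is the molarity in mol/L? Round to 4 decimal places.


Convert volume to liters: V_L = V_mL / 1000.
V_L = 537 / 1000 = 0.537 L
M = n / V_L = 4.671 / 0.537
M = 8.69832402 mol/L, rounded to 4 dp:

8.6983 mol/L


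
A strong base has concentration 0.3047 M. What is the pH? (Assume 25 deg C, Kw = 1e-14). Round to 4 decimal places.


A strong base dissociates completely, so [OH-] equals the given concentration.
pOH = -log10([OH-]) = -log10(0.3047) = 0.516128
pH = 14 - pOH = 14 - 0.516128
pH = 13.483872, rounded to 4 dp:

13.4839


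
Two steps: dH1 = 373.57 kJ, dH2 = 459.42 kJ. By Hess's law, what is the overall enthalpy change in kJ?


Hess's law: enthalpy is a state function, so add the step enthalpies.
dH_total = dH1 + dH2 = 373.57 + (459.42)
dH_total = 832.99 kJ:

832.99 kJ


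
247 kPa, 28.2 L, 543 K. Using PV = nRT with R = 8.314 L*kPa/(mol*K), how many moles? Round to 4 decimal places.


PV = nRT, solve for n = PV / (RT).
PV = 247 * 28.2 = 6965.4
RT = 8.314 * 543 = 4514.502
n = 6965.4 / 4514.502
n = 1.54289443 mol, rounded to 4 dp:

1.5429 mol


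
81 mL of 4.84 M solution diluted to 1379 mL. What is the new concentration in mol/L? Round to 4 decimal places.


Dilution: M1*V1 = M2*V2, solve for M2.
M2 = M1*V1 / V2
M2 = 4.84 * 81 / 1379
M2 = 392.04 / 1379
M2 = 0.28429297 mol/L, rounded to 4 dp:

0.2843 mol/L


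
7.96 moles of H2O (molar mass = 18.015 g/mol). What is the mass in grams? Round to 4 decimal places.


mass = n * M
mass = 7.96 * 18.015
mass = 143.3994 g, rounded to 4 dp:

143.3994 g


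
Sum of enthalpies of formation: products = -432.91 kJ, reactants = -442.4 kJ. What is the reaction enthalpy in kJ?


dH_rxn = sum(dH_f products) - sum(dH_f reactants)
dH_rxn = -432.91 - (-442.4)
dH_rxn = 9.49 kJ:

9.49 kJ


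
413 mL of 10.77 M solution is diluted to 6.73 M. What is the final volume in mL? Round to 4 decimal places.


Dilution: M1*V1 = M2*V2, solve for V2.
V2 = M1*V1 / M2
V2 = 10.77 * 413 / 6.73
V2 = 4448.01 / 6.73
V2 = 660.92273403 mL, rounded to 4 dp:

660.9227 mL


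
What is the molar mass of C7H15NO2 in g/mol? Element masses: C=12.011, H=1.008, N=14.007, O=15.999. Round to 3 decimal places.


M = sum(count * atomic_mass) over atoms.
M = 7*12.011 + 15*1.008 + 1*14.007 + 2*15.999
M = 84.077 + 15.12 + 14.007 + 31.998
M = 145.202 g/mol, rounded to 3 dp:

145.202 g/mol


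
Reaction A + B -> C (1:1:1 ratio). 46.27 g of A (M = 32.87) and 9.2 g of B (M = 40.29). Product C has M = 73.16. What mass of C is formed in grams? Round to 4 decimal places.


Find moles of each reactant; the smaller value is the limiting reagent in a 1:1:1 reaction, so moles_C equals moles of the limiter.
n_A = mass_A / M_A = 46.27 / 32.87 = 1.407667 mol
n_B = mass_B / M_B = 9.2 / 40.29 = 0.228345 mol
Limiting reagent: B (smaller), n_limiting = 0.228345 mol
mass_C = n_limiting * M_C = 0.228345 * 73.16
mass_C = 16.7057202 g, rounded to 4 dp:

16.7057 g


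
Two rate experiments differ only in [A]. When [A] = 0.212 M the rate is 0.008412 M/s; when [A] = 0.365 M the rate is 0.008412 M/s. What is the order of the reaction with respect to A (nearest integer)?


Rate is proportional to [A]^n, so rate2/rate1 = ([A]2/[A]1)^n. Take logs to solve for n.
rate2/rate1 = 0.008412 / 0.008412 = 1.0
[A]2/[A]1 = 0.365 / 0.212 = 1.7217
n = ln(1.0) / ln(1.7217) = 0.0
Nearest integer order:

0


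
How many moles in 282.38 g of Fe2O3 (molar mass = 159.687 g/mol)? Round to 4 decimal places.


n = mass / M
n = 282.38 / 159.687
n = 1.7683343 mol, rounded to 4 dp:

1.7683 mol


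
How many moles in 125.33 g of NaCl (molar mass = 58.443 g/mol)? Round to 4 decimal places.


n = mass / M
n = 125.33 / 58.443
n = 2.14448266 mol, rounded to 4 dp:

2.1445 mol


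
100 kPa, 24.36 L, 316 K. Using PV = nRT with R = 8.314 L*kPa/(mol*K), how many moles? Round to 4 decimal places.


PV = nRT, solve for n = PV / (RT).
PV = 100 * 24.36 = 2436.0
RT = 8.314 * 316 = 2627.224
n = 2436.0 / 2627.224
n = 0.92721443 mol, rounded to 4 dp:

0.9272 mol


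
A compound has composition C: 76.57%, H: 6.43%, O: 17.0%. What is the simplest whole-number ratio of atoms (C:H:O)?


Assume 100 g of compound, divide each mass% by atomic mass to get moles, then normalize by the smallest to get a raw atom ratio.
Moles per 100 g: C: 76.57/12.011 = 6.375, H: 6.43/1.008 = 6.379, O: 17.0/15.999 = 1.0626
Raw ratio (divide by min = 1.0626): C: 6.0, H: 6.003, O: 1.0
Multiply by 1 to clear fractions: C: 6.0 ~= 6, H: 6.003 ~= 6, O: 1.0 ~= 1
Reduce by GCD to get the simplest whole-number ratio:

6:6:1


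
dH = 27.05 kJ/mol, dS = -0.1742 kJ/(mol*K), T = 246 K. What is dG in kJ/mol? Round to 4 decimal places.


Gibbs: dG = dH - T*dS (consistent units, dS already in kJ/(mol*K)).
T*dS = 246 * -0.1742 = -42.8532
dG = 27.05 - (-42.8532)
dG = 69.9032 kJ/mol, rounded to 4 dp:

69.9032 kJ/mol


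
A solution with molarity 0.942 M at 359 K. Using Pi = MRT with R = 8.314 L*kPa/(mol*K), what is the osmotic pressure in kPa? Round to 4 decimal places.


Osmotic pressure (van't Hoff): Pi = M*R*T.
RT = 8.314 * 359 = 2984.726
Pi = 0.942 * 2984.726
Pi = 2811.611892 kPa, rounded to 4 dp:

2811.6119 kPa


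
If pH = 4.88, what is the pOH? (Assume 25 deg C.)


At 25 deg C, pH + pOH = 14.
pOH = 14 - pH = 14 - 4.88
pOH = 9.12:

9.12


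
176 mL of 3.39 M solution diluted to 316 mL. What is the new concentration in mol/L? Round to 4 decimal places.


Dilution: M1*V1 = M2*V2, solve for M2.
M2 = M1*V1 / V2
M2 = 3.39 * 176 / 316
M2 = 596.64 / 316
M2 = 1.88810127 mol/L, rounded to 4 dp:

1.8881 mol/L


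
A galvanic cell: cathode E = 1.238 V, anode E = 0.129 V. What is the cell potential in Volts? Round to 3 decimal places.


Standard cell potential: E_cell = E_cathode - E_anode.
E_cell = 1.238 - (0.129)
E_cell = 1.109 V, rounded to 3 dp:

1.109 V


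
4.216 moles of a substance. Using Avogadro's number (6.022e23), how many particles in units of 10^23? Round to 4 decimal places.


N = n * NA, then divide by 1e23 for the requested units.
N / 1e23 = n * 6.022
N / 1e23 = 4.216 * 6.022
N / 1e23 = 25.388752, rounded to 4 dp:

25.3888


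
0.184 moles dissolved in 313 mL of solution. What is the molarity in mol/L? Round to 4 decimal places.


Convert volume to liters: V_L = V_mL / 1000.
V_L = 313 / 1000 = 0.313 L
M = n / V_L = 0.184 / 0.313
M = 0.58785942 mol/L, rounded to 4 dp:

0.5879 mol/L


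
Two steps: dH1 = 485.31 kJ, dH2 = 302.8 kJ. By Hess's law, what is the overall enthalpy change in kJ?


Hess's law: enthalpy is a state function, so add the step enthalpies.
dH_total = dH1 + dH2 = 485.31 + (302.8)
dH_total = 788.11 kJ:

788.11 kJ


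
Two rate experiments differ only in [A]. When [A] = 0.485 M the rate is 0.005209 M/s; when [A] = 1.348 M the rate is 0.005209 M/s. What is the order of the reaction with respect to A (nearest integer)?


Rate is proportional to [A]^n, so rate2/rate1 = ([A]2/[A]1)^n. Take logs to solve for n.
rate2/rate1 = 0.005209 / 0.005209 = 1.0
[A]2/[A]1 = 1.348 / 0.485 = 2.7794
n = ln(1.0) / ln(2.7794) = 0.0
Nearest integer order:

0


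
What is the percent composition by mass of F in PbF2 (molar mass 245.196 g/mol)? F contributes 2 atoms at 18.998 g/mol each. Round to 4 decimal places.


pct = 100 * (n_elem * M_elem) / M_total
mass_contribution = 2 * 18.998 = 37.996 g/mol
pct = 100 * 37.996 / 245.196
pct = 15.49617449 %, rounded to 4 dp:

15.4962 %


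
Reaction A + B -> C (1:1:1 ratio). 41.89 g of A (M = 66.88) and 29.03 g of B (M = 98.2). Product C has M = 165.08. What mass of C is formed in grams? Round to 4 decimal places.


Find moles of each reactant; the smaller value is the limiting reagent in a 1:1:1 reaction, so moles_C equals moles of the limiter.
n_A = mass_A / M_A = 41.89 / 66.88 = 0.626346 mol
n_B = mass_B / M_B = 29.03 / 98.2 = 0.295621 mol
Limiting reagent: B (smaller), n_limiting = 0.295621 mol
mass_C = n_limiting * M_C = 0.295621 * 165.08
mass_C = 48.80111468 g, rounded to 4 dp:

48.8011 g


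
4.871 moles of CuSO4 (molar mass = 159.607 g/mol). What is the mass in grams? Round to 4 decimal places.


mass = n * M
mass = 4.871 * 159.607
mass = 777.445697 g, rounded to 4 dp:

777.4457 g


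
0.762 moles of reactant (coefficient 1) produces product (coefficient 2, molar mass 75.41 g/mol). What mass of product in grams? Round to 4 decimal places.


Use the coefficient ratio to convert reactant moles to product moles, then multiply by the product's molar mass.
moles_P = moles_R * (coeff_P / coeff_R) = 0.762 * (2/1) = 1.524
mass_P = moles_P * M_P = 1.524 * 75.41
mass_P = 114.92484 g, rounded to 4 dp:

114.9248 g


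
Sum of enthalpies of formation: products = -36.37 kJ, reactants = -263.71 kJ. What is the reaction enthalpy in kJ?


dH_rxn = sum(dH_f products) - sum(dH_f reactants)
dH_rxn = -36.37 - (-263.71)
dH_rxn = 227.34 kJ:

227.34 kJ


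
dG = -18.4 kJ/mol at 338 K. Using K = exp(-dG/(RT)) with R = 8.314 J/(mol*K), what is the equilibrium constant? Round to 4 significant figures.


dG is in kJ/mol; multiply by 1000 to match R in J/(mol*K).
RT = 8.314 * 338 = 2810.132 J/mol
exponent = -dG*1000 / (RT) = -(-18.4*1000) / 2810.132 = 6.54773512
K = exp(6.54773512)
K = 697.66226, rounded to 4 significant figures:

697.7


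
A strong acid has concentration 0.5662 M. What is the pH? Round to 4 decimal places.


A strong acid dissociates completely, so [H+] equals the given concentration.
pH = -log10([H+]) = -log10(0.5662)
pH = 0.24703013, rounded to 4 dp:

0.2470


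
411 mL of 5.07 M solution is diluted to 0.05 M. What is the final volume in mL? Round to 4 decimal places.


Dilution: M1*V1 = M2*V2, solve for V2.
V2 = M1*V1 / M2
V2 = 5.07 * 411 / 0.05
V2 = 2083.77 / 0.05
V2 = 41675.4 mL, rounded to 4 dp:

41675.4000 mL


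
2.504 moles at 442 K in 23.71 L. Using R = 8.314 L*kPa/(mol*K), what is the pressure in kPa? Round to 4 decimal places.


PV = nRT, solve for P = nRT / V.
nRT = 2.504 * 8.314 * 442 = 9201.6692
P = 9201.6692 / 23.71
P = 388.09233235 kPa, rounded to 4 dp:

388.0923 kPa


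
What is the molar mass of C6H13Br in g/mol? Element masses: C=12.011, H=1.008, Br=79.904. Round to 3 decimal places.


M = sum(count * atomic_mass) over atoms.
M = 6*12.011 + 13*1.008 + 1*79.904
M = 72.066 + 13.104 + 79.904
M = 165.074 g/mol, rounded to 3 dp:

165.074 g/mol


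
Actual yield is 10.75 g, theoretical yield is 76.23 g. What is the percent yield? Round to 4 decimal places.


% yield = 100 * actual / theoretical
% yield = 100 * 10.75 / 76.23
% yield = 14.10205956 %, rounded to 4 dp:

14.1021 %


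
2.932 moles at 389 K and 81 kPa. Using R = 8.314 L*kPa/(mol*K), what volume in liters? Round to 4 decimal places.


PV = nRT, solve for V = nRT / P.
nRT = 2.932 * 8.314 * 389 = 9482.5161
V = 9482.5161 / 81
V = 117.0681 L, rounded to 4 dp:

117.0681 L


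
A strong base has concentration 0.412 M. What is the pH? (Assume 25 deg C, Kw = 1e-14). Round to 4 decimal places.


A strong base dissociates completely, so [OH-] equals the given concentration.
pOH = -log10([OH-]) = -log10(0.412) = 0.385103
pH = 14 - pOH = 14 - 0.385103
pH = 13.614897, rounded to 4 dp:

13.6149


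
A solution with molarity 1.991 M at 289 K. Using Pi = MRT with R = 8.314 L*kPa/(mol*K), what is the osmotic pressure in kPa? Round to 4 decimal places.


Osmotic pressure (van't Hoff): Pi = M*R*T.
RT = 8.314 * 289 = 2402.746
Pi = 1.991 * 2402.746
Pi = 4783.867286 kPa, rounded to 4 dp:

4783.8673 kPa


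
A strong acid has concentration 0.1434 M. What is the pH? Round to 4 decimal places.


A strong acid dissociates completely, so [H+] equals the given concentration.
pH = -log10([H+]) = -log10(0.1434)
pH = 0.84345085, rounded to 4 dp:

0.8435


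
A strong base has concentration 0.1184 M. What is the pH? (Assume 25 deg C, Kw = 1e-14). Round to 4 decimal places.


A strong base dissociates completely, so [OH-] equals the given concentration.
pOH = -log10([OH-]) = -log10(0.1184) = 0.926648
pH = 14 - pOH = 14 - 0.926648
pH = 13.073352, rounded to 4 dp:

13.0734


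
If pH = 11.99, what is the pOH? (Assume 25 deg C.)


At 25 deg C, pH + pOH = 14.
pOH = 14 - pH = 14 - 11.99
pOH = 2.01:

2.01


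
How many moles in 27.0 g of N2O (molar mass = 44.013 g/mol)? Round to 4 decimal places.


n = mass / M
n = 27.0 / 44.013
n = 0.61345512 mol, rounded to 4 dp:

0.6135 mol


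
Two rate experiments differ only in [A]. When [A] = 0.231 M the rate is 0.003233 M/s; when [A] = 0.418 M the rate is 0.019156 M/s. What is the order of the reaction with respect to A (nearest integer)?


Rate is proportional to [A]^n, so rate2/rate1 = ([A]2/[A]1)^n. Take logs to solve for n.
rate2/rate1 = 0.019156 / 0.003233 = 5.9251
[A]2/[A]1 = 0.418 / 0.231 = 1.8095
n = ln(5.9251) / ln(1.8095) = 3.0
Nearest integer order:

3


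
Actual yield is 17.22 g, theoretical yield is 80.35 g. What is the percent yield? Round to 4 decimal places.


% yield = 100 * actual / theoretical
% yield = 100 * 17.22 / 80.35
% yield = 21.43123833 %, rounded to 4 dp:

21.4312 %


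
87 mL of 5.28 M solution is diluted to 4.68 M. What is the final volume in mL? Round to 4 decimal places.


Dilution: M1*V1 = M2*V2, solve for V2.
V2 = M1*V1 / M2
V2 = 5.28 * 87 / 4.68
V2 = 459.36 / 4.68
V2 = 98.15384615 mL, rounded to 4 dp:

98.1538 mL


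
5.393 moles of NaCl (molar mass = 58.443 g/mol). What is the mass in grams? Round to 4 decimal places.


mass = n * M
mass = 5.393 * 58.443
mass = 315.183099 g, rounded to 4 dp:

315.1831 g


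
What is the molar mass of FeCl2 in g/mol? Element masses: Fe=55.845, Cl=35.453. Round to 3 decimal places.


M = sum(count * atomic_mass) over atoms.
M = 1*55.845 + 2*35.453
M = 55.845 + 70.906
M = 126.751 g/mol, rounded to 3 dp:

126.751 g/mol


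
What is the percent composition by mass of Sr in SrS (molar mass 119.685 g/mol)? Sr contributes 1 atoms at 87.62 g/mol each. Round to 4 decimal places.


pct = 100 * (n_elem * M_elem) / M_total
mass_contribution = 1 * 87.62 = 87.62 g/mol
pct = 100 * 87.62 / 119.685
pct = 73.20883987 %, rounded to 4 dp:

73.2088 %


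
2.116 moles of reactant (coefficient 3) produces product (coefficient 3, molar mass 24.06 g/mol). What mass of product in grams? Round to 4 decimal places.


Use the coefficient ratio to convert reactant moles to product moles, then multiply by the product's molar mass.
moles_P = moles_R * (coeff_P / coeff_R) = 2.116 * (3/3) = 2.116
mass_P = moles_P * M_P = 2.116 * 24.06
mass_P = 50.91096 g, rounded to 4 dp:

50.9110 g


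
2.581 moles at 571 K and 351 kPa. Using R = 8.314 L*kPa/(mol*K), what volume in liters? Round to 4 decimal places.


PV = nRT, solve for V = nRT / P.
nRT = 2.581 * 8.314 * 571 = 12252.7658
V = 12252.7658 / 351
V = 34.90816467 L, rounded to 4 dp:

34.9082 L


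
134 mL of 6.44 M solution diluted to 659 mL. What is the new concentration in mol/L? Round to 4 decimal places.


Dilution: M1*V1 = M2*V2, solve for M2.
M2 = M1*V1 / V2
M2 = 6.44 * 134 / 659
M2 = 862.96 / 659
M2 = 1.30949924 mol/L, rounded to 4 dp:

1.3095 mol/L


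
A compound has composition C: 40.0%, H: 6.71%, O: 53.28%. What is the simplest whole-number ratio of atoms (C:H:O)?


Assume 100 g of compound, divide each mass% by atomic mass to get moles, then normalize by the smallest to get a raw atom ratio.
Moles per 100 g: C: 40.0/12.011 = 3.3303, H: 6.71/1.008 = 6.6567, O: 53.28/15.999 = 3.3302
Raw ratio (divide by min = 3.3302): C: 1.0, H: 1.999, O: 1.0
Multiply by 1 to clear fractions: C: 1.0 ~= 1, H: 1.999 ~= 2, O: 1.0 ~= 1
Reduce by GCD to get the simplest whole-number ratio:

1:2:1


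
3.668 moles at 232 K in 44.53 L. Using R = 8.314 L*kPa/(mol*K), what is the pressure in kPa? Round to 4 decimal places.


PV = nRT, solve for P = nRT / V.
nRT = 3.668 * 8.314 * 232 = 7075.0145
P = 7075.0145 / 44.53
P = 158.88197844 kPa, rounded to 4 dp:

158.8820 kPa


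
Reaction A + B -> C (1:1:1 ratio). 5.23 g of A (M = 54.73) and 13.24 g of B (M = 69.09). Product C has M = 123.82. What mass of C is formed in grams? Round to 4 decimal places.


Find moles of each reactant; the smaller value is the limiting reagent in a 1:1:1 reaction, so moles_C equals moles of the limiter.
n_A = mass_A / M_A = 5.23 / 54.73 = 0.09556 mol
n_B = mass_B / M_B = 13.24 / 69.09 = 0.191634 mol
Limiting reagent: A (smaller), n_limiting = 0.09556 mol
mass_C = n_limiting * M_C = 0.09556 * 123.82
mass_C = 11.8322392 g, rounded to 4 dp:

11.8322 g


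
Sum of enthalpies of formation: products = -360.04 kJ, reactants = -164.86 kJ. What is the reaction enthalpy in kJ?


dH_rxn = sum(dH_f products) - sum(dH_f reactants)
dH_rxn = -360.04 - (-164.86)
dH_rxn = -195.18 kJ:

-195.18 kJ


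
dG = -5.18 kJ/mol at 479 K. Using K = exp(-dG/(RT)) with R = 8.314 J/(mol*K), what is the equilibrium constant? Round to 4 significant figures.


dG is in kJ/mol; multiply by 1000 to match R in J/(mol*K).
RT = 8.314 * 479 = 3982.406 J/mol
exponent = -dG*1000 / (RT) = -(-5.18*1000) / 3982.406 = 1.30072122
K = exp(1.30072122)
K = 3.671944, rounded to 4 significant figures:

3.672


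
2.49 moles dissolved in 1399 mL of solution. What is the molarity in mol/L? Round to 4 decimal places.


Convert volume to liters: V_L = V_mL / 1000.
V_L = 1399 / 1000 = 1.399 L
M = n / V_L = 2.49 / 1.399
M = 1.77984274 mol/L, rounded to 4 dp:

1.7798 mol/L


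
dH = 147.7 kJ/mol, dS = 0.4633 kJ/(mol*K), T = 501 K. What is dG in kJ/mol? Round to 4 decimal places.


Gibbs: dG = dH - T*dS (consistent units, dS already in kJ/(mol*K)).
T*dS = 501 * 0.4633 = 232.1133
dG = 147.7 - (232.1133)
dG = -84.4133 kJ/mol, rounded to 4 dp:

-84.4133 kJ/mol


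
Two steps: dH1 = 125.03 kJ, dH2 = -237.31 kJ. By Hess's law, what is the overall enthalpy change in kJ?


Hess's law: enthalpy is a state function, so add the step enthalpies.
dH_total = dH1 + dH2 = 125.03 + (-237.31)
dH_total = -112.28 kJ:

-112.28 kJ


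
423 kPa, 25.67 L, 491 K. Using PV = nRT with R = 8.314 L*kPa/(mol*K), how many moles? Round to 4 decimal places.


PV = nRT, solve for n = PV / (RT).
PV = 423 * 25.67 = 10858.41
RT = 8.314 * 491 = 4082.174
n = 10858.41 / 4082.174
n = 2.65995766 mol, rounded to 4 dp:

2.6600 mol


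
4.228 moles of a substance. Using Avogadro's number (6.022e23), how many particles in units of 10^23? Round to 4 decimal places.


N = n * NA, then divide by 1e23 for the requested units.
N / 1e23 = n * 6.022
N / 1e23 = 4.228 * 6.022
N / 1e23 = 25.461016, rounded to 4 dp:

25.4610


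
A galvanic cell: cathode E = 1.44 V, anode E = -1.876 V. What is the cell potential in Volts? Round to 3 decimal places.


Standard cell potential: E_cell = E_cathode - E_anode.
E_cell = 1.44 - (-1.876)
E_cell = 3.316 V, rounded to 3 dp:

3.316 V


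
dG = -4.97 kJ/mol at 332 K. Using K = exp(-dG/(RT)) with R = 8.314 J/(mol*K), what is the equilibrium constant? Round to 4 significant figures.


dG is in kJ/mol; multiply by 1000 to match R in J/(mol*K).
RT = 8.314 * 332 = 2760.248 J/mol
exponent = -dG*1000 / (RT) = -(-4.97*1000) / 2760.248 = 1.80056285
K = exp(1.80056285)
K = 6.0530535, rounded to 4 significant figures:

6.053


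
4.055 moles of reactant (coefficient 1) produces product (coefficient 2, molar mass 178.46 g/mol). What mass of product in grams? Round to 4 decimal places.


Use the coefficient ratio to convert reactant moles to product moles, then multiply by the product's molar mass.
moles_P = moles_R * (coeff_P / coeff_R) = 4.055 * (2/1) = 8.11
mass_P = moles_P * M_P = 8.11 * 178.46
mass_P = 1447.3106 g, rounded to 4 dp:

1447.3106 g


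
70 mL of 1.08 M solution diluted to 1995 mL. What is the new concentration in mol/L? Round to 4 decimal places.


Dilution: M1*V1 = M2*V2, solve for M2.
M2 = M1*V1 / V2
M2 = 1.08 * 70 / 1995
M2 = 75.6 / 1995
M2 = 0.03789474 mol/L, rounded to 4 dp:

0.0379 mol/L


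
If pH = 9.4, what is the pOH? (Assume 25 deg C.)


At 25 deg C, pH + pOH = 14.
pOH = 14 - pH = 14 - 9.4
pOH = 4.6:

4.60


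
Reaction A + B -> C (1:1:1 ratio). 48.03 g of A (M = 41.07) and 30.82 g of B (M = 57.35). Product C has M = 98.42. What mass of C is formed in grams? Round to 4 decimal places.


Find moles of each reactant; the smaller value is the limiting reagent in a 1:1:1 reaction, so moles_C equals moles of the limiter.
n_A = mass_A / M_A = 48.03 / 41.07 = 1.169467 mol
n_B = mass_B / M_B = 30.82 / 57.35 = 0.537402 mol
Limiting reagent: B (smaller), n_limiting = 0.537402 mol
mass_C = n_limiting * M_C = 0.537402 * 98.42
mass_C = 52.89110484 g, rounded to 4 dp:

52.8911 g


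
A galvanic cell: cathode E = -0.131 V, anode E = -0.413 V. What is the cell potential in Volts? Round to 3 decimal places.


Standard cell potential: E_cell = E_cathode - E_anode.
E_cell = -0.131 - (-0.413)
E_cell = 0.282 V, rounded to 3 dp:

0.282 V


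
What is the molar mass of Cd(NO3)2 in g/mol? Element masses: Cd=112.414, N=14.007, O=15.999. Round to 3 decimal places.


M = sum(count * atomic_mass) over atoms.
M = 1*112.414 + 2*14.007 + 6*15.999
M = 112.414 + 28.014 + 95.994
M = 236.422 g/mol, rounded to 3 dp:

236.422 g/mol


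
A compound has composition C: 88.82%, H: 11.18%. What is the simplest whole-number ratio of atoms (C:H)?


Assume 100 g of compound, divide each mass% by atomic mass to get moles, then normalize by the smallest to get a raw atom ratio.
Moles per 100 g: C: 88.82/12.011 = 7.3949, H: 11.18/1.008 = 11.0913
Raw ratio (divide by min = 7.3949): C: 1.0, H: 1.5
Multiply by 2 to clear fractions: C: 2.0 ~= 2, H: 3.0 ~= 3
Reduce by GCD to get the simplest whole-number ratio:

2:3


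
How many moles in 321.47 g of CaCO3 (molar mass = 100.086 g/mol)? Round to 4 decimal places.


n = mass / M
n = 321.47 / 100.086
n = 3.21193773 mol, rounded to 4 dp:

3.2119 mol


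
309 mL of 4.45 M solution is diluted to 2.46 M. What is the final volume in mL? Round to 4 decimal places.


Dilution: M1*V1 = M2*V2, solve for V2.
V2 = M1*V1 / M2
V2 = 4.45 * 309 / 2.46
V2 = 1375.05 / 2.46
V2 = 558.96341463 mL, rounded to 4 dp:

558.9634 mL


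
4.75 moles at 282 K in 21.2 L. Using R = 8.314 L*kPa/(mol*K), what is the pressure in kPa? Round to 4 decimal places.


PV = nRT, solve for P = nRT / V.
nRT = 4.75 * 8.314 * 282 = 11136.603
P = 11136.603 / 21.2
P = 525.31146226 kPa, rounded to 4 dp:

525.3115 kPa


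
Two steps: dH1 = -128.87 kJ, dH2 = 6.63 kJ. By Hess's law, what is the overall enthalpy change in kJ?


Hess's law: enthalpy is a state function, so add the step enthalpies.
dH_total = dH1 + dH2 = -128.87 + (6.63)
dH_total = -122.24 kJ:

-122.24 kJ


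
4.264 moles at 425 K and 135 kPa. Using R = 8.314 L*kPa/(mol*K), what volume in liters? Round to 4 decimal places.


PV = nRT, solve for V = nRT / P.
nRT = 4.264 * 8.314 * 425 = 15066.6308
V = 15066.6308 / 135
V = 111.60467259 L, rounded to 4 dp:

111.6047 L


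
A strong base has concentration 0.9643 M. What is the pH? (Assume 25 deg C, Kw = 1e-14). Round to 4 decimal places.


A strong base dissociates completely, so [OH-] equals the given concentration.
pOH = -log10([OH-]) = -log10(0.9643) = 0.015788
pH = 14 - pOH = 14 - 0.015788
pH = 13.984212, rounded to 4 dp:

13.9842


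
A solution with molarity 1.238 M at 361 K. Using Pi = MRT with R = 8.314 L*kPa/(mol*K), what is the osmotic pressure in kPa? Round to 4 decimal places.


Osmotic pressure (van't Hoff): Pi = M*R*T.
RT = 8.314 * 361 = 3001.354
Pi = 1.238 * 3001.354
Pi = 3715.676252 kPa, rounded to 4 dp:

3715.6763 kPa


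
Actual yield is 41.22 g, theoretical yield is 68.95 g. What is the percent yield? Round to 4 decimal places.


% yield = 100 * actual / theoretical
% yield = 100 * 41.22 / 68.95
% yield = 59.78245105 %, rounded to 4 dp:

59.7825 %


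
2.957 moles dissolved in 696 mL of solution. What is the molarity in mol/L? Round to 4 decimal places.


Convert volume to liters: V_L = V_mL / 1000.
V_L = 696 / 1000 = 0.696 L
M = n / V_L = 2.957 / 0.696
M = 4.24856322 mol/L, rounded to 4 dp:

4.2486 mol/L


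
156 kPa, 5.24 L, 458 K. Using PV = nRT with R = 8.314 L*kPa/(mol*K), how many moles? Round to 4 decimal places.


PV = nRT, solve for n = PV / (RT).
PV = 156 * 5.24 = 817.44
RT = 8.314 * 458 = 3807.812
n = 817.44 / 3807.812
n = 0.21467446 mol, rounded to 4 dp:

0.2147 mol


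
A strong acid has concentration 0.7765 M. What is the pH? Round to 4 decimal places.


A strong acid dissociates completely, so [H+] equals the given concentration.
pH = -log10([H+]) = -log10(0.7765)
pH = 0.10985854, rounded to 4 dp:

0.1099


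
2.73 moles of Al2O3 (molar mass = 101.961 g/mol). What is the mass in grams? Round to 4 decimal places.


mass = n * M
mass = 2.73 * 101.961
mass = 278.35353 g, rounded to 4 dp:

278.3535 g


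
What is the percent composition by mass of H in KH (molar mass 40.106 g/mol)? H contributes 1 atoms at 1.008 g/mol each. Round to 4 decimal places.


pct = 100 * (n_elem * M_elem) / M_total
mass_contribution = 1 * 1.008 = 1.008 g/mol
pct = 100 * 1.008 / 40.106
pct = 2.51333965 %, rounded to 4 dp:

2.5133 %


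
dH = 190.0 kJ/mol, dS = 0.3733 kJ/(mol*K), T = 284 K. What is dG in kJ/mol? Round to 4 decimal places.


Gibbs: dG = dH - T*dS (consistent units, dS already in kJ/(mol*K)).
T*dS = 284 * 0.3733 = 106.0172
dG = 190.0 - (106.0172)
dG = 83.9828 kJ/mol, rounded to 4 dp:

83.9828 kJ/mol


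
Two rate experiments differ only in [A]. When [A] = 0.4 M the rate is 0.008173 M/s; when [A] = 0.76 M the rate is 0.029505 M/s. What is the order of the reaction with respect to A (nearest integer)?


Rate is proportional to [A]^n, so rate2/rate1 = ([A]2/[A]1)^n. Take logs to solve for n.
rate2/rate1 = 0.029505 / 0.008173 = 3.6101
[A]2/[A]1 = 0.76 / 0.4 = 1.9
n = ln(3.6101) / ln(1.9) = 2.0
Nearest integer order:

2


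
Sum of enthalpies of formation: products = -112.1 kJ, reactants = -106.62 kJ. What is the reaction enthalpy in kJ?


dH_rxn = sum(dH_f products) - sum(dH_f reactants)
dH_rxn = -112.1 - (-106.62)
dH_rxn = -5.48 kJ:

-5.48 kJ


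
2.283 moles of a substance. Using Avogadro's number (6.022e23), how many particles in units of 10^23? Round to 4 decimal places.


N = n * NA, then divide by 1e23 for the requested units.
N / 1e23 = n * 6.022
N / 1e23 = 2.283 * 6.022
N / 1e23 = 13.748226, rounded to 4 dp:

13.7482


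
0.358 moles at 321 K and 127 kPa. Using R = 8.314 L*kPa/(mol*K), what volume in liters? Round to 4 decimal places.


PV = nRT, solve for V = nRT / P.
nRT = 0.358 * 8.314 * 321 = 955.4283
V = 955.4283 / 127
V = 7.52305748 L, rounded to 4 dp:

7.5231 L
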